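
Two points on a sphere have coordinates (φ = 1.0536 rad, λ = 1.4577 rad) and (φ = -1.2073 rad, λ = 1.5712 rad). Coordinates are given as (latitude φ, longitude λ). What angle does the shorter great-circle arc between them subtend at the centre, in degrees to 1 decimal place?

129.6°

With latitudes φ₁ = 60.367°, φ₂ = -69.173° and longitude difference Δλ = 6.503°:
Haversine: a = sin²(Δφ/2) + cos φ₁ cos φ₂ sin²(Δλ/2) = 0.8183 + (0.4944)(0.3555)(0.0032) = 0.81887.
Central angle c = 2·arcsin(√a) = 2.26237 rad.
So the angular separation is 129.6°.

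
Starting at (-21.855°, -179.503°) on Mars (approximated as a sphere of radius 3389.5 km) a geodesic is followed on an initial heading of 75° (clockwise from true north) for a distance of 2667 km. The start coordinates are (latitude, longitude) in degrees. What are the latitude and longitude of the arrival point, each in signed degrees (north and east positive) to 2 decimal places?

-5.32°, -136.11°

Angular distance δ = d/R = 2667/3389.5 = 0.78684 rad; initial bearing θ = 1.3090 rad.
sin φ₂ = sin φ₁ cos δ + cos φ₁ sin δ cos θ = (-0.3723)(0.7061) + (0.9281)(0.7081)(0.2588) = -0.0927, so φ₂ = -5.32°.
Δλ = atan2(sin θ sin δ cos φ₁, cos δ − sin φ₁ sin φ₂) = atan2(0.6348, 0.6716) = 43.390°.
λ₂ = -179.503° + 43.390° = -136.11°.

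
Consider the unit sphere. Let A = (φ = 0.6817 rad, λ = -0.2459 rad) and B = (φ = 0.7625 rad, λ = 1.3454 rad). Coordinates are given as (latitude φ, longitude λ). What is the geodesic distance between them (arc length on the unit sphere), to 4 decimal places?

1.1332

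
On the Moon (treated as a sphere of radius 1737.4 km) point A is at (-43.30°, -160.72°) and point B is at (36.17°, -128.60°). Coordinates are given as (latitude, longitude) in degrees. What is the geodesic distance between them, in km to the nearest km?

2568 km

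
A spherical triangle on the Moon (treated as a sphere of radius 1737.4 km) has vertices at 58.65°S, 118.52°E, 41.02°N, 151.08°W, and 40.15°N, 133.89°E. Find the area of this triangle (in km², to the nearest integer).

4013250 km²

Side lengths (central angles): a = 0.9617, b = 1.7388, c = 2.1691 rad; semiperimeter s = 2.4348.
By l'Huilier's theorem, tan(E/4) = √[tan(s/2) tan((s−a)/2) tan((s−b)/2) tan((s−c)/2)], giving spherical excess E = 1.3295 rad.
Area = E·R² = 1.3295 × (1737.4)² ≈ 4013250 km².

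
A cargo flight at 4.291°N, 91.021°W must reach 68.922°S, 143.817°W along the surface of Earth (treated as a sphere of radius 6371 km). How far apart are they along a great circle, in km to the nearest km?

In radians: φ₁ = 0.0749, φ₂ = -1.2029, Δλ = -52.796° = -0.9215 rad.
cos c = sin φ₁ sin φ₂ + cos φ₁ cos φ₂ cos Δλ = (0.0748)(-0.9331) + (0.9972)(0.3596)(0.6047) = 0.14703,
so c = arccos(0.14703) = 1.42323 rad.
Distance = R·c = 6371 × 1.4232 ≈ 9067 km.

9067 km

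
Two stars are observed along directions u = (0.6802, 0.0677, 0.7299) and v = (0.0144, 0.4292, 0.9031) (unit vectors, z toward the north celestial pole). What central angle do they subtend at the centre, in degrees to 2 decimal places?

u·v = 0.6980; |u| = 1.0000, |v| = 1.0000.
cos θ = (u·v)/(|u||v|) = 0.6980, so θ = 45.73°.

45.73°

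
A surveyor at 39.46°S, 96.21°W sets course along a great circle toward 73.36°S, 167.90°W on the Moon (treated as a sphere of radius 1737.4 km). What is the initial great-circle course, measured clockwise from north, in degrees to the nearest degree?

With φ₁ = -0.6887, φ₂ = -1.2804, Δλ = -1.2512 rad, the forward-azimuth formula gives
θ = atan2( sin Δλ cos φ₂ , cos φ₁ sin φ₂ − sin φ₁ cos φ₂ cos Δλ ) = atan2(-0.2719, -0.6826) = -158.28°.
Adding 360° brings this into [0°, 360°): 202°.

202°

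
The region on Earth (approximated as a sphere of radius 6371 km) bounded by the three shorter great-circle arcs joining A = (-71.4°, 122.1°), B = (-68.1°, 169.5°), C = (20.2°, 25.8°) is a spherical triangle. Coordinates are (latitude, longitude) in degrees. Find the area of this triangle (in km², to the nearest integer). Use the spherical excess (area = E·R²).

4019120 km²

Side lengths (central angles): a = 2.2174, b = 1.9392, c = 0.2841 rad; semiperimeter s = 2.2204.
By l'Huilier's theorem, tan(E/4) = √[tan(s/2) tan((s−a)/2) tan((s−b)/2) tan((s−c)/2)], giving spherical excess E = 0.0990 rad.
Area = E·R² = 0.0990 × (6371)² ≈ 4019120 km².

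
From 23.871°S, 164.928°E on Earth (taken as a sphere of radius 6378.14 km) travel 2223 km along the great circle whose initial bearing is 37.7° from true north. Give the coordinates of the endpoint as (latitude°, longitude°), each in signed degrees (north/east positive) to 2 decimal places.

Angular distance δ = d/R = 2223/6378.14 = 0.34853 rad; initial bearing θ = 0.6580 rad.
sin φ₂ = sin φ₁ cos δ + cos φ₁ sin δ cos θ = (-0.4047)(0.9399) + (0.9145)(0.3415)(0.7912) = -0.1332, so φ₂ = -7.66°.
Δλ = atan2(sin θ sin δ cos φ₁, cos δ − sin φ₁ sin φ₂) = atan2(0.1910, 0.8860) = 12.165°.
λ₂ = 164.928° + 12.165° = 177.09°.

-7.66°, 177.09°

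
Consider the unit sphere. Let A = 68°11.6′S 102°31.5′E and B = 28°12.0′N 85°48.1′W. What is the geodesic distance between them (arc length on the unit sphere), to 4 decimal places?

2.4382

Let φ₁ = -1.1902 rad, φ₂ = 0.4922 rad, and Δλ = 2.9963 rad.
cos c = sin φ₁ sin φ₂ + cos φ₁ cos φ₂ cos Δλ = (-0.9284)(0.4726) + (0.3715)(0.8813)(-0.9895) = -0.76267,
so c = arccos(-0.76267) = 2.43822 rad.
On the unit sphere the arc length equals the central angle: 2.4382.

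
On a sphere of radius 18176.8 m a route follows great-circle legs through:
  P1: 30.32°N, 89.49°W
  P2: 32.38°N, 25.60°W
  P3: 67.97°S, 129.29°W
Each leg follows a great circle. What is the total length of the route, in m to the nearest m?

Leg P1→P2: central angle 0.9383 rad, distance 17054.8 m.
Leg P2→P3: central angle 2.1790 rad, distance 39607.4 m.
Total: 17054.8 + 39607.4 ≈ 56662 m.

56662 m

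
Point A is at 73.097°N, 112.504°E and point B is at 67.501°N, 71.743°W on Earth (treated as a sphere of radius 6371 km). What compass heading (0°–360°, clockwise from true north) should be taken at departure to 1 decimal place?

With φ₁ = 1.2758, φ₂ = 1.1781, Δλ = 3.0675 rad, the forward-azimuth formula gives
θ = atan2( sin Δλ cos φ₂ , cos φ₁ sin φ₂ − sin φ₁ cos φ₂ cos Δλ ) = atan2(0.0283, 0.6338) = 2.56°.
So the initial bearing is 2.6°.

2.6°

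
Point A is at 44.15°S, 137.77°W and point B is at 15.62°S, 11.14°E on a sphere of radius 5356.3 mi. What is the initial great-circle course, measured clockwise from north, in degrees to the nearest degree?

With φ₁ = -0.7706, φ₂ = -0.2726, Δλ = 2.5990 rad, the forward-azimuth formula gives
θ = atan2( sin Δλ cos φ₂ , cos φ₁ sin φ₂ − sin φ₁ cos φ₂ cos Δλ ) = atan2(0.4973, -0.7677) = 147.06°.
So the initial bearing is 147°.

147°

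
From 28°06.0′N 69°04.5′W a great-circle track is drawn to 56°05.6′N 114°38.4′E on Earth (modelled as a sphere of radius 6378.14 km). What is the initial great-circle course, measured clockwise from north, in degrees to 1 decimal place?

357.9°

Δλ = -176.285° = -3.0768 rad.
y = sin Δλ · cos φ₂ = (-0.0648)(0.5578) = -0.0361
x = cos φ₁ sin φ₂ − sin φ₁ cos φ₂ cos Δλ = (0.8821)(0.8299) − (0.4710)(0.5578)(-0.9979) = 0.9943
θ = atan2(y, x) = -2.08°; adding 360° gives 357.9°.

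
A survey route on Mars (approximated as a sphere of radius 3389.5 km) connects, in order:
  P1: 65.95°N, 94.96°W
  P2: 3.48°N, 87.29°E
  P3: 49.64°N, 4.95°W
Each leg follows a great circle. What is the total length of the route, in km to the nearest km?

11793 km

Leg P1→P2: central angle 1.9295 rad, distance 6540.0 km.
Leg P2→P3: central angle 1.5498 rad, distance 5253.1 km.
Total: 6540.0 + 5253.1 ≈ 11793 km.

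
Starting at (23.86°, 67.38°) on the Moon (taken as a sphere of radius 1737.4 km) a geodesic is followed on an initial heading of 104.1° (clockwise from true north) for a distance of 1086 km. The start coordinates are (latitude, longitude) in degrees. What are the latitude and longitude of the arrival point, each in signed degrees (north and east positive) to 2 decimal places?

11.40°, 102.76°

Angular distance δ = d/R = 1086/1737.4 = 0.62507 rad; initial bearing θ = 1.8169 rad.
sin φ₂ = sin φ₁ cos δ + cos φ₁ sin δ cos θ = (0.4045)(0.8109) + (0.9145)(0.5852)(-0.2436) = 0.1977, so φ₂ = 11.40°.
Δλ = atan2(sin θ sin δ cos φ₁, cos δ − sin φ₁ sin φ₂) = atan2(0.5190, 0.7310) = 35.377°.
λ₂ = 67.380° + 35.377° = 102.76°.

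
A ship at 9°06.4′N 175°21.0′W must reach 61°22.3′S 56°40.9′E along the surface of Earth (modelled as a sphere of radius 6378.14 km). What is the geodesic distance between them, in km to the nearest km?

12854 km

In radians: φ₁ = 0.1589, φ₂ = -1.0711, Δλ = -127.968° = -2.2335 rad.
Haversine: a = sin²(Δφ/2) + cos φ₁ cos φ₂ sin²(Δλ/2) = 0.3329 + (0.9874)(0.4791)(0.8076) = 0.71499.
Central angle c = 2·arcsin(√a) = 2.01527 rad.
Distance = R·c = 6378.14 × 2.0153 ≈ 12854 km.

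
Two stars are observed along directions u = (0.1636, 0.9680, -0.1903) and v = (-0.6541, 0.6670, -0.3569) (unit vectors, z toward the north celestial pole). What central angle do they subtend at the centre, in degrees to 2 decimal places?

52.66°

u·v = 0.6066; |u| = 1.0000, |v| = 1.0001.
cos θ = (u·v)/(|u||v|) = 0.6065, so θ = 52.66°.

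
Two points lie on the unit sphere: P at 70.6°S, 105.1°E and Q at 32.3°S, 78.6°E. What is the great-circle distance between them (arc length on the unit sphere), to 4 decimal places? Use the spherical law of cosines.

0.7147

Let φ₁ = -1.2322 rad, φ₂ = -0.5637 rad, and Δλ = -0.4625 rad.
cos c = sin φ₁ sin φ₂ + cos φ₁ cos φ₂ cos Δλ = (-0.9432)(-0.5344) + (0.3322)(0.8453)(0.8949) = 0.75528,
so c = arccos(0.75528) = 0.71472 rad.
On the unit sphere the arc length equals the central angle: 0.7147.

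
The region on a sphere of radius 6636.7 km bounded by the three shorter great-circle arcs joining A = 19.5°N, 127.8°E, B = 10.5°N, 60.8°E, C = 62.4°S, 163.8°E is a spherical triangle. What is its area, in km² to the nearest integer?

54086771 km²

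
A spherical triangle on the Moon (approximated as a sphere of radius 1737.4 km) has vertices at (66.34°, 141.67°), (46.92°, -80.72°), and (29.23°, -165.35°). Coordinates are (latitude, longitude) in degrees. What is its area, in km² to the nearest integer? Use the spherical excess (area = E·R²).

1530941 km²

Side lengths (central angles): a = 1.1457, b = 0.8525, c = 1.0854 rad; semiperimeter s = 1.5418.
By l'Huilier's theorem, tan(E/4) = √[tan(s/2) tan((s−a)/2) tan((s−b)/2) tan((s−c)/2)], giving spherical excess E = 0.5072 rad.
Area = E·R² = 0.5072 × (1737.4)² ≈ 1530941 km².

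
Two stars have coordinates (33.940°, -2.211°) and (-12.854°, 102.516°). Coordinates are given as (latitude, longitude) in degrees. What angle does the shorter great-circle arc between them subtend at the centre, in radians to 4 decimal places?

In radians: φ₁ = 0.5924, φ₂ = -0.2243, Δλ = 104.727° = 1.8278 rad.
cos c = sin φ₁ sin φ₂ + cos φ₁ cos φ₂ cos Δλ = (0.5583)(-0.2225) + (0.8296)(0.9749)(-0.2542) = -0.32983,
so c = arccos(-0.32983) = 1.90691 rad.
So the angular separation is 1.9069 rad.

1.9069 rad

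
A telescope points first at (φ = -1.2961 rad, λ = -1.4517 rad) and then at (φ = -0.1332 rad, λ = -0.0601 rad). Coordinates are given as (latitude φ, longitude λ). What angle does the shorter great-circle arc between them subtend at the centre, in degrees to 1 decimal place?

With latitudes φ₁ = -74.261°, φ₂ = -7.632° and longitude difference Δλ = 79.733°:
cos c = sin φ₁ sin φ₂ + cos φ₁ cos φ₂ cos Δλ = (-0.9625)(-0.1328) + (0.2713)(0.9911)(0.1782) = 0.17575,
so c = arccos(0.17575) = 1.39413 rad.
So the angular separation is 79.9°.

79.9°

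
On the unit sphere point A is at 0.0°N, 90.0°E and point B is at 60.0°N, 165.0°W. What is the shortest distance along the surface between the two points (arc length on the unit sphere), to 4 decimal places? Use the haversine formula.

1.7006

Let φ₁ = 0.0000 rad, φ₂ = 1.0472 rad, and Δλ = 1.8326 rad.
Haversine: a = sin²(Δφ/2) + cos φ₁ cos φ₂ sin²(Δλ/2) = 0.2500 + (1.0000)(0.5000)(0.6294) = 0.56470.
Central angle c = 2·arcsin(√a) = 1.70057 rad.
On the unit sphere the arc length equals the central angle: 1.7006.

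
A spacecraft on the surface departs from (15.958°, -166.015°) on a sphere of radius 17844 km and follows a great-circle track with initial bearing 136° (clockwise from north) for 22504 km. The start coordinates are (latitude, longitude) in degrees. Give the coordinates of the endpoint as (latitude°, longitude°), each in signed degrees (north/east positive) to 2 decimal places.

Angular distance δ = d/R = 22504/17844 = 1.26115 rad; initial bearing θ = 2.3736 rad.
sin φ₂ = sin φ₁ cos δ + cos φ₁ sin δ cos θ = (0.2749)(0.3047) + (0.9615)(0.9524)(-0.7193) = -0.5749, so φ₂ = -35.10°.
Δλ = atan2(sin θ sin δ cos φ₁, cos δ − sin φ₁ sin φ₂) = atan2(0.6361, 0.4628) = 53.963°.
λ₂ = -166.015° + 53.963° = -112.05°.

-35.10°, -112.05°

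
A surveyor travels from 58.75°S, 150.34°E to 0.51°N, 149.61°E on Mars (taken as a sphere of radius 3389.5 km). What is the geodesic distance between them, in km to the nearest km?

Let φ₁ = -1.0254 rad, φ₂ = 0.0089 rad, and Δλ = -0.0127 rad.
cos c = sin φ₁ sin φ₂ + cos φ₁ cos φ₂ cos Δλ = (-0.8549)(0.0089) + (0.5188)(1.0000)(0.9999) = 0.51110,
so c = arccos(0.51110) = 1.03433 rad.
Distance = R·c = 3389.5 × 1.0343 ≈ 3506 km.

3506 km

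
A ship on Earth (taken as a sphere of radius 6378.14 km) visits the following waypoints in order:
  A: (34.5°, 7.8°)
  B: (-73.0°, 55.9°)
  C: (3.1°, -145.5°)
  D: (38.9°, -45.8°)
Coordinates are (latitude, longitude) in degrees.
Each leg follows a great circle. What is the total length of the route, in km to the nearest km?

35268 km

Leg A→B: central angle 1.9614 rad, distance 12510.1 km.
Leg B→C: central angle 1.9003 rad, distance 12120.1 km.
Leg C→D: central angle 1.6679 rad, distance 10638.2 km.
Total: 12510.1 + 12120.1 + 10638.2 ≈ 35268 km.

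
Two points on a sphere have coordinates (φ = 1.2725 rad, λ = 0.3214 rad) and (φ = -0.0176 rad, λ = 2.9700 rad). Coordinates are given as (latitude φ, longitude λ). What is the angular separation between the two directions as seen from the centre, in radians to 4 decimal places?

1.8501 rad

With latitudes φ₁ = 72.909°, φ₂ = -1.008° and longitude difference Δλ = 151.754°:
cos c = sin φ₁ sin φ₂ + cos φ₁ cos φ₂ cos Δλ = (0.9558)(-0.0176) + (0.2939)(0.9998)(-0.8809) = -0.27568,
so c = arccos(-0.27568) = 1.85009 rad.
So the angular separation is 1.8501 rad.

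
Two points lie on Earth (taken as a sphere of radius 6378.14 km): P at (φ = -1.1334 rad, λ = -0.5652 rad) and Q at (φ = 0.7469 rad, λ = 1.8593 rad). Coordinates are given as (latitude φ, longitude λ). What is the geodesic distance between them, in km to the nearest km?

With latitudes φ₁ = -64.939°, φ₂ = 42.794° and longitude difference Δλ = 138.914°:
cos c = sin φ₁ sin φ₂ + cos φ₁ cos φ₂ cos Δλ = (-0.9059)(0.6794) + (0.4236)(0.7338)(-0.7537) = -0.84968,
so c = arccos(-0.84968) = 2.58618 rad.
Distance = R·c = 6378.14 × 2.5862 ≈ 16495 km.

16495 km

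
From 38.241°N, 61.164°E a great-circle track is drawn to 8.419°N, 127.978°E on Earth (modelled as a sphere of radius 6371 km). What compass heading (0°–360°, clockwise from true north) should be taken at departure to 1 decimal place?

97.9°

With φ₁ = 0.6674, φ₂ = 0.1469, Δλ = 1.1661 rad, the forward-azimuth formula gives
θ = atan2( sin Δλ cos φ₂ , cos φ₁ sin φ₂ − sin φ₁ cos φ₂ cos Δλ ) = atan2(0.9093, -0.1261) = 97.89°.
So the initial bearing is 97.9°.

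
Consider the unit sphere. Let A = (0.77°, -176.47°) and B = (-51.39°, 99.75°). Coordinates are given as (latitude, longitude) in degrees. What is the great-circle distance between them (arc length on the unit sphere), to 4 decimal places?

1.5137

Let φ₁ = 0.0134 rad, φ₂ = -0.8969 rad, and Δλ = -1.4622 rad.
Haversine: a = sin²(Δφ/2) + cos φ₁ cos φ₂ sin²(Δλ/2) = 0.1933 + (0.9999)(0.6240)(0.4458) = 0.47145.
Central angle c = 2·arcsin(√a) = 1.51366 rad.
On the unit sphere the arc length equals the central angle: 1.5137.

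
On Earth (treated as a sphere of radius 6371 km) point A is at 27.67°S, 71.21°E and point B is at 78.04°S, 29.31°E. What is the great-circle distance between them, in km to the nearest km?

Let φ₁ = -0.4829 rad, φ₂ = -1.3621 rad, and Δλ = -0.7313 rad.
cos c = sin φ₁ sin φ₂ + cos φ₁ cos φ₂ cos Δλ = (-0.4644)(-0.9783) + (0.8856)(0.2072)(0.7443) = 0.59090,
so c = arccos(0.59090) = 0.93862 rad.
Distance = R·c = 6371 × 0.9386 ≈ 5980 km.

5980 km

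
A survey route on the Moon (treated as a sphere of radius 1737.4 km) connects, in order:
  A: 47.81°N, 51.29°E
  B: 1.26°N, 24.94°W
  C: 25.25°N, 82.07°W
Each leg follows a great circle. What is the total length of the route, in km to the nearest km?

4241 km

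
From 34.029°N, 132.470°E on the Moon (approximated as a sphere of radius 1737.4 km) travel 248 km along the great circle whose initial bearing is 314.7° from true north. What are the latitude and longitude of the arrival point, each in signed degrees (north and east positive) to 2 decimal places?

39.56°, 124.93°

Angular distance δ = d/R = 248/1737.4 = 0.14274 rad; initial bearing θ = 5.4926 rad.
sin φ₂ = sin φ₁ cos δ + cos φ₁ sin δ cos θ = (0.5596)(0.9898) + (0.8288)(0.1423)(0.7034) = 0.6368, so φ₂ = 39.56°.
Δλ = atan2(sin θ sin δ cos φ₁, cos δ − sin φ₁ sin φ₂) = atan2(-0.0838, 0.6334) = -7.536°.
λ₂ = 132.470° − 7.536° = 124.93°.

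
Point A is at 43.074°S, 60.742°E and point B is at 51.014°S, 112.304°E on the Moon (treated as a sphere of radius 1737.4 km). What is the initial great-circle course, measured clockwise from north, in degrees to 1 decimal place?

Δλ = 51.562° = 0.8999 rad.
y = sin Δλ · cos φ₂ = (0.7833)(0.6291) = 0.4928
x = cos φ₁ sin φ₂ − sin φ₁ cos φ₂ cos Δλ = (0.7305)(-0.7773) − (-0.6829)(0.6291)(0.6217) = -0.3007
θ = atan2(y, x) = 121.39°, so the bearing is 121.4°.

121.4°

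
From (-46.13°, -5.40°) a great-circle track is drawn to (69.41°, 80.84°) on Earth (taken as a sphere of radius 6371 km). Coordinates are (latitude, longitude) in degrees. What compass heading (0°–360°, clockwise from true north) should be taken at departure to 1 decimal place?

Δλ = 86.240° = 1.5052 rad.
y = sin Δλ · cos φ₂ = (0.9978)(0.3517) = 0.3509
x = cos φ₁ sin φ₂ − sin φ₁ cos φ₂ cos Δλ = (0.6930)(0.9361) − (-0.7209)(0.3517)(0.0656) = 0.6654
θ = atan2(y, x) = 27.81°, so the bearing is 27.8°.

27.8°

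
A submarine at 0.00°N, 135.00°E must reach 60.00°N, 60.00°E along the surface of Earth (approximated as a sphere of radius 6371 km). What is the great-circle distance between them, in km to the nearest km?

With latitudes φ₁ = 0.000°, φ₂ = 60.000° and longitude difference Δλ = -75.000°:
cos c = sin φ₁ sin φ₂ + cos φ₁ cos φ₂ cos Δλ = (0.0000)(0.8660) + (1.0000)(0.5000)(0.2588) = 0.12941,
so c = arccos(0.12941) = 1.44102 rad.
Distance = R·c = 6371 × 1.4410 ≈ 9181 km.

9181 km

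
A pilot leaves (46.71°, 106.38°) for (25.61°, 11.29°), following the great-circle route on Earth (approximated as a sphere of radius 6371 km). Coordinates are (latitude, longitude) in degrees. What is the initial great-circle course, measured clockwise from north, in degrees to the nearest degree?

With φ₁ = 0.8152, φ₂ = 0.4470, Δλ = -1.6596 rad, the forward-azimuth formula gives
θ = atan2( sin Δλ cos φ₂ , cos φ₁ sin φ₂ − sin φ₁ cos φ₂ cos Δλ ) = atan2(-0.8982, 0.3546) = -68.46°.
Adding 360° brings this into [0°, 360°): 292°.

292°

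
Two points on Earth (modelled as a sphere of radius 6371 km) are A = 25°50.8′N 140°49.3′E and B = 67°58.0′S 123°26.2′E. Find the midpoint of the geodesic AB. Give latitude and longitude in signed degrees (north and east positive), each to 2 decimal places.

-21.24°, 135.73°

Central angle δ = 1.6528 rad. Interpolating on the sphere with fraction f = 0.5:
P = [sin((1−f)δ)·A + sin(fδ)·B] / sin δ = 0.7380·A + 0.7380·B in Cartesian coordinates,
giving P = (-0.6674, 0.6506, -0.3624), i.e. latitude -21.24°, longitude 135.73°.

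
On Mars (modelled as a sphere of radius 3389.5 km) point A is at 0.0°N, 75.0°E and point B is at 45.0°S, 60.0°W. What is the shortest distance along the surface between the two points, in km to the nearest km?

7099 km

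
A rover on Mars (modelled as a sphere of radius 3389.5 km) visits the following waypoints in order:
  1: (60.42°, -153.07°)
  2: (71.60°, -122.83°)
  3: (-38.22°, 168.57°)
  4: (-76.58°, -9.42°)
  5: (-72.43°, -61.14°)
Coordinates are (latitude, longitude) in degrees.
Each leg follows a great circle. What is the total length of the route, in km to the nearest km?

12729 km

Leg 1→2: central angle 0.2844 rad, distance 964.1 km.
Leg 2→3: central angle 2.0904 rad, distance 7085.5 km.
Leg 3→4: central angle 1.1378 rad, distance 3856.7 km.
Leg 4→5: central angle 0.2426 rad, distance 822.2 km.
Total: 964.1 + 7085.5 + 3856.7 + 822.2 ≈ 12729 km.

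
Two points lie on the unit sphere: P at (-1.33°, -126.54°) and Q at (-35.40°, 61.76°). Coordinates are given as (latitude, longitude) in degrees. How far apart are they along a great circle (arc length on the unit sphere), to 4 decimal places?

In radians: φ₁ = -0.0232, φ₂ = -0.6178, Δλ = -171.700° = -2.9967 rad.
cos c = sin φ₁ sin φ₂ + cos φ₁ cos φ₂ cos Δλ = (-0.0232)(-0.5793) + (0.9997)(0.8151)(-0.9895) = -0.79293,
so c = arccos(-0.79293) = 2.48639 rad.
On the unit sphere the arc length equals the central angle: 2.4864.

2.4864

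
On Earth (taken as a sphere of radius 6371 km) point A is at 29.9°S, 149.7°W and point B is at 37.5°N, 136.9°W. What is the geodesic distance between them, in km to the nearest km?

Let φ₁ = -0.5219 rad, φ₂ = 0.6545 rad, and Δλ = 0.2234 rad.
cos c = sin φ₁ sin φ₂ + cos φ₁ cos φ₂ cos Δλ = (-0.4985)(0.6088) + (0.8669)(0.7934)(0.9751) = 0.36720,
so c = arccos(0.36720) = 1.19479 rad.
Distance = R·c = 6371 × 1.1948 ≈ 7612 km.

7612 km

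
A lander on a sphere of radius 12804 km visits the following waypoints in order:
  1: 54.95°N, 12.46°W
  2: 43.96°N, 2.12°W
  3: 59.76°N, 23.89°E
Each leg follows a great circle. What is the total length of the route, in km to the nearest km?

7846 km

Leg 1→2: central angle 0.2243 rad, distance 2872.1 km.
Leg 2→3: central angle 0.3884 rad, distance 4973.6 km.
Total: 2872.1 + 4973.6 ≈ 7846 km.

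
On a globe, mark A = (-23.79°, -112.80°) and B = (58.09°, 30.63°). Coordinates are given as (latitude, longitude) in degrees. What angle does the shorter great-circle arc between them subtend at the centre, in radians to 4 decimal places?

Let φ₁ = -0.4152 rad, φ₂ = 1.0139 rad, and Δλ = 2.5033 rad.
Haversine: a = sin²(Δφ/2) + cos φ₁ cos φ₂ sin²(Δλ/2) = 0.4294 + (0.9150)(0.5286)(0.9016) = 0.86544.
Central angle c = 2·arcsin(√a) = 2.39040 rad.
So the angular separation is 2.3904 rad.

2.3904 rad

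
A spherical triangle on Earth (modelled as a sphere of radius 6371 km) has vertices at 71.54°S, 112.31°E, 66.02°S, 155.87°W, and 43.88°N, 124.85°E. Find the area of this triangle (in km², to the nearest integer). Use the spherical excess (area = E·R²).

36321976 km²

Side lengths (central angles): a = 2.1881, b = 2.0205, c = 0.5304 rad; semiperimeter s = 2.3695.
By l'Huilier's theorem, tan(E/4) = √[tan(s/2) tan((s−a)/2) tan((s−b)/2) tan((s−c)/2)], giving spherical excess E = 0.8949 rad.
Area = E·R² = 0.8949 × (6371)² ≈ 36321976 km².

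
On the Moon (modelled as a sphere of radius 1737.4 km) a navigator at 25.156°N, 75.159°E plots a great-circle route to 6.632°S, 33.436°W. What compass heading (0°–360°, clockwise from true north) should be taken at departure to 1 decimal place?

271.8°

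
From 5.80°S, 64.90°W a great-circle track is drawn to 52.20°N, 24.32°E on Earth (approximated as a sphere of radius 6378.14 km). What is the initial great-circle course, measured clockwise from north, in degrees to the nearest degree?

Δλ = 89.220° = 1.5572 rad.
y = sin Δλ · cos φ₂ = (0.9999)(0.6129) = 0.6129
x = cos φ₁ sin φ₂ − sin φ₁ cos φ₂ cos Δλ = (0.9949)(0.7902) − (-0.1011)(0.6129)(0.0136) = 0.7870
θ = atan2(y, x) = 37.91°, so the bearing is 38°.

38°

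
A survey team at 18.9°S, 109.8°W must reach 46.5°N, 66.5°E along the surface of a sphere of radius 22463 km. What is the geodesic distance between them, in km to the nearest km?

59683 km

Let φ₁ = -0.3299 rad, φ₂ = 0.8116 rad, and Δλ = 3.0770 rad.
Haversine: a = sin²(Δφ/2) + cos φ₁ cos φ₂ sin²(Δλ/2) = 0.2919 + (0.9461)(0.6884)(0.9990) = 0.94242.
Central angle c = 2·arcsin(√a) = 2.65696 rad.
Distance = R·c = 22463 × 2.6570 ≈ 59683 km.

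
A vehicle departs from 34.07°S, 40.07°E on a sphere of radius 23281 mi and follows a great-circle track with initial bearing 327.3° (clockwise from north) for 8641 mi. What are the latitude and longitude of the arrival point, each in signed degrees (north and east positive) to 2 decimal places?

-15.62°, 28.33°

Angular distance δ = d/R = 8641/23281 = 0.37116 rad; initial bearing θ = 5.7125 rad.
sin φ₂ = sin φ₁ cos δ + cos φ₁ sin δ cos θ = (-0.5602)(0.9319) + (0.8284)(0.3627)(0.8415) = -0.2692, so φ₂ = -15.62°.
Δλ = atan2(sin θ sin δ cos φ₁, cos δ − sin φ₁ sin φ₂) = atan2(-0.1623, 0.7811) = -11.739°.
λ₂ = 40.070° − 11.739° = 28.33°.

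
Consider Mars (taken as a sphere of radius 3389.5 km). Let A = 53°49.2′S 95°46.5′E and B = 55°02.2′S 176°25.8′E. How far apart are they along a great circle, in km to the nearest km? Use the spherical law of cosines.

In radians: φ₁ = -0.9393, φ₂ = -0.9606, Δλ = 80.655° = 1.4077 rad.
cos c = sin φ₁ sin φ₂ + cos φ₁ cos φ₂ cos Δλ = (-0.8072)(-0.8195) + (0.5903)(0.5731)(0.1624) = 0.71642,
so c = arccos(0.71642) = 0.77214 rad.
Distance = R·c = 3389.5 × 0.7721 ≈ 2617 km.

2617 km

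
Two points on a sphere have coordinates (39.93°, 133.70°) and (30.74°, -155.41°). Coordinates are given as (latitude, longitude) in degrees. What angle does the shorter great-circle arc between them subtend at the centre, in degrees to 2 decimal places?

57.05°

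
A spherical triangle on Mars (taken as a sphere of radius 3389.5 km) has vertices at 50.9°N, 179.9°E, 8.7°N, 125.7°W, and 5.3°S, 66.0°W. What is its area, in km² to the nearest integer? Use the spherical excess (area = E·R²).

Side lengths (central angles): a = 1.0672, b = 1.9051, c = 1.0698 rad; semiperimeter s = 2.0210.
By l'Huilier's theorem, tan(E/4) = √[tan(s/2) tan((s−a)/2) tan((s−b)/2) tan((s−c)/2)], giving spherical excess E = 0.6225 rad.
Area = E·R² = 0.6225 × (3389.5)² ≈ 7152175 km².

7152175 km²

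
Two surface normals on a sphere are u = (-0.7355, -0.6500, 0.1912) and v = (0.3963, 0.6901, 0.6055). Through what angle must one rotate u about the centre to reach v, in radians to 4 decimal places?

2.2450 rad

u·v = -0.6243; |u| = 1.0000, |v| = 1.0000.
cos θ = (u·v)/(|u||v|) = -0.6243, so θ = 2.2450 rad.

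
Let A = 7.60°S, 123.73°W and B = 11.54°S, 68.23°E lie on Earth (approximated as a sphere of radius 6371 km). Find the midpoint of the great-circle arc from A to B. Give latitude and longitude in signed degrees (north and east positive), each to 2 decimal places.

-58.25°, 155.42°

Central angle δ = 2.7483 rad. Interpolating on the sphere with fraction f = 0.5:
P = [sin((1−f)δ)·A + sin(fδ)·B] / sin δ = 2.5589·A + 2.5589·B in Cartesian coordinates,
giving P = (-0.4786, 0.2189, -0.8503), i.e. latitude -58.25°, longitude 155.42°.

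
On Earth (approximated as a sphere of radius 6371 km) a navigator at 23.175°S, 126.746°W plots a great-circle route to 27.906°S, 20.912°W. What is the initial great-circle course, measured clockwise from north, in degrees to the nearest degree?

With φ₁ = -0.4045, φ₂ = -0.4871, Δλ = 1.8472 rad, the forward-azimuth formula gives
θ = atan2( sin Δλ cos φ₂ , cos φ₁ sin φ₂ − sin φ₁ cos φ₂ cos Δλ ) = atan2(0.8502, -0.5251) = 121.70°.
So the initial bearing is 122°.

122°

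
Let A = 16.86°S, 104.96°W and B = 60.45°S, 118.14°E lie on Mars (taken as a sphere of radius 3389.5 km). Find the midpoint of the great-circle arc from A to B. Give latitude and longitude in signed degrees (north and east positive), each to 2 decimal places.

-59.42°, -134.41°

Central angle δ = 1.6632 rad. Interpolating on the sphere with fraction f = 0.5:
P = [sin((1−f)δ)·A + sin(fδ)·B] / sin δ = 0.7422·A + 0.7422·B in Cartesian coordinates,
giving P = (-0.3560, -0.3634, -0.8609), i.e. latitude -59.42°, longitude -134.41°.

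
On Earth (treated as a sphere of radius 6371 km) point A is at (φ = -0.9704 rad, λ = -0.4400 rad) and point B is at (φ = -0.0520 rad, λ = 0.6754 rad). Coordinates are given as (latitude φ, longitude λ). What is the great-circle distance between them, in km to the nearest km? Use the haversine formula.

In radians: φ₁ = -0.9704, φ₂ = -0.0520, Δλ = 63.908° = 1.1154 rad.
Haversine: a = sin²(Δφ/2) + cos φ₁ cos φ₂ sin²(Δλ/2) = 0.1965 + (0.5650)(0.9986)(0.2801) = 0.35448.
Central angle c = 2·arcsin(√a) = 1.27549 rad.
Distance = R·c = 6371 × 1.2755 ≈ 8126 km.

8126 km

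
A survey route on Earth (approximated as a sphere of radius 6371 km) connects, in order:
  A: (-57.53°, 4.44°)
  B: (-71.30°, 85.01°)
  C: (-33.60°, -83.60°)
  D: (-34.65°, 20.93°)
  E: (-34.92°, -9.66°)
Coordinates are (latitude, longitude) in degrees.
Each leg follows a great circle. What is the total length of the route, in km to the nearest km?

23994 km

Leg A→B: central angle 0.5964 rad, distance 3800.0 km.
Leg B→C: central angle 1.3053 rad, distance 8316.0 km.
Leg C→D: central angle 1.4276 rad, distance 9095.1 km.
Leg D→E: central angle 0.4368 rad, distance 2782.8 km.
Total: 3800.0 + 8316.0 + 9095.1 + 2782.8 ≈ 23994 km.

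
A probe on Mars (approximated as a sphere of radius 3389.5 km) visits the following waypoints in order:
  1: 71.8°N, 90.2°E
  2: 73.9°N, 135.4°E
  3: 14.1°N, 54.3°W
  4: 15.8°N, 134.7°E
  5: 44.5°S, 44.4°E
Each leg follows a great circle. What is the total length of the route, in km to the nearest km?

Leg 1→2: central angle 0.2297 rad, distance 778.4 km.
Leg 2→3: central angle 1.6019 rad, distance 5429.5 km.
Leg 3→4: central angle 2.5971 rad, distance 8803.0 km.
Leg 4→5: central angle 1.7665 rad, distance 5987.5 km.
Total: 778.4 + 5429.5 + 8803.0 + 5987.5 ≈ 20998 km.

20998 km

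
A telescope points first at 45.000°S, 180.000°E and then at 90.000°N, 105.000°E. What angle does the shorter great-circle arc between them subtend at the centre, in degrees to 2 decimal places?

Let φ₁ = -0.7854 rad, φ₂ = 1.5708 rad, and Δλ = -1.3090 rad.
Haversine: a = sin²(Δφ/2) + cos φ₁ cos φ₂ sin²(Δλ/2) = 0.8536 + (0.7071)(0.0000)(0.3706) = 0.85355.
Central angle c = 2·arcsin(√a) = 2.35619 rad.
So the angular separation is 135.00°.

135.00°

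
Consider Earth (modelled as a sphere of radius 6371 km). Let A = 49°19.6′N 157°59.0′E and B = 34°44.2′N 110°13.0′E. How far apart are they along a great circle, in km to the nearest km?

4182 km

Let φ₁ = 0.8609 rad, φ₂ = 0.6063 rad, and Δλ = -0.8337 rad.
cos c = sin φ₁ sin φ₂ + cos φ₁ cos φ₂ cos Δλ = (0.7584)(0.5698) + (0.6517)(0.8218)(0.6722) = 0.79216,
so c = arccos(0.79216) = 0.65646 rad.
Distance = R·c = 6371 × 0.6565 ≈ 4182 km.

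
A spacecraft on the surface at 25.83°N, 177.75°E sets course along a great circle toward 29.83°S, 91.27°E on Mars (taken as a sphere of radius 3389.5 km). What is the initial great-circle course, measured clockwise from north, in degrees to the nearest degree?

241°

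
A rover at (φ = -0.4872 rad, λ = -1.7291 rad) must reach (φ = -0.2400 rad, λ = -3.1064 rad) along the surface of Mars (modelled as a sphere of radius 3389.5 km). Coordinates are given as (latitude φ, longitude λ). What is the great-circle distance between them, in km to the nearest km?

4375 km

Let φ₁ = -0.4872 rad, φ₂ = -0.2400 rad, and Δλ = -1.3773 rad.
Haversine: a = sin²(Δφ/2) + cos φ₁ cos φ₂ sin²(Δλ/2) = 0.0152 + (0.8836)(0.9713)(0.4039) = 0.36184.
Central angle c = 2·arcsin(√a) = 1.29082 rad.
Distance = R·c = 3389.5 × 1.2908 ≈ 4375 km.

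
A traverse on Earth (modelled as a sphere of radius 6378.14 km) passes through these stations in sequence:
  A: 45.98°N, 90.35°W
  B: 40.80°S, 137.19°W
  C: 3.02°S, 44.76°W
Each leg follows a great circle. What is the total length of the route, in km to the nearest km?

20726 km

Leg A→B: central angle 1.6811 rad, distance 10722.0 km.
Leg B→C: central angle 1.5684 rad, distance 10003.6 km.
Total: 10722.0 + 10003.6 ≈ 20726 km.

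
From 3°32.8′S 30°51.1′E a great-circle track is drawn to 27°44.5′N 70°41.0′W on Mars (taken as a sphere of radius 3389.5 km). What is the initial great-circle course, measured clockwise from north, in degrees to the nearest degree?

Δλ = -101.535° = -1.7721 rad.
y = sin Δλ · cos φ₂ = (-0.9798)(0.8851) = -0.8672
x = cos φ₁ sin φ₂ − sin φ₁ cos φ₂ cos Δλ = (0.9981)(0.4655) − (-0.0619)(0.8851)(-0.2000) = 0.4536
θ = atan2(y, x) = -62.38°; adding 360° gives 298°.

298°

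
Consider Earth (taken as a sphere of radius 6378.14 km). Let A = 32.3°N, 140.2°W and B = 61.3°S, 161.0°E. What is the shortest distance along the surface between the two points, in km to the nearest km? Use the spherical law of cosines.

11686 km

In radians: φ₁ = 0.5637, φ₂ = -1.0699, Δλ = -58.800° = -1.0263 rad.
cos c = sin φ₁ sin φ₂ + cos φ₁ cos φ₂ cos Δλ = (0.5344)(-0.8771) + (0.8453)(0.4802)(0.5180) = -0.25843,
so c = arccos(-0.25843) = 1.83219 rad.
Distance = R·c = 6378.14 × 1.8322 ≈ 11686 km.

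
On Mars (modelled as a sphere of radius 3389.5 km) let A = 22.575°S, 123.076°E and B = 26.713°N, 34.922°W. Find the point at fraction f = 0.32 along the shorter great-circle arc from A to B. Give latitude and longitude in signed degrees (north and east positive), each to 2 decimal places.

Central angle δ = 2.7857 rad. Interpolating on the sphere with fraction f = 0.32:
P = [sin((1−f)δ)·A + sin(fδ)·B] / sin δ = 2.7209·A + 2.2325·B in Cartesian coordinates,
giving P = (0.2640, 0.9637, -0.0410), i.e. latitude -2.35°, longitude 74.68°.

-2.35°, 74.68°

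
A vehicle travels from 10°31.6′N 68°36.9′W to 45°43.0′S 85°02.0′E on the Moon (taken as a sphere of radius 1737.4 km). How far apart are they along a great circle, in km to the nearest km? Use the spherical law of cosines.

Let φ₁ = 0.1837 rad, φ₂ = -0.7979 rad, and Δλ = 2.6817 rad.
cos c = sin φ₁ sin φ₂ + cos φ₁ cos φ₂ cos Δλ = (0.1827)(-0.7159) + (0.9832)(0.6982)(-0.8961) = -0.74591,
so c = arccos(-0.74591) = 2.41270 rad.
Distance = R·c = 1737.4 × 2.4127 ≈ 4192 km.

4192 km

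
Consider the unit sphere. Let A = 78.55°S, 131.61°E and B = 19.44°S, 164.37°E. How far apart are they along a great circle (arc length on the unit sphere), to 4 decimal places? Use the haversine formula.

1.0660

Let φ₁ = -1.3710 rad, φ₂ = -0.3393 rad, and Δλ = 0.5718 rad.
Haversine: a = sin²(Δφ/2) + cos φ₁ cos φ₂ sin²(Δλ/2) = 0.2433 + (0.1985)(0.9430)(0.0795) = 0.25819.
Central angle c = 2·arcsin(√a) = 1.06601 rad.
On the unit sphere the arc length equals the central angle: 1.0660.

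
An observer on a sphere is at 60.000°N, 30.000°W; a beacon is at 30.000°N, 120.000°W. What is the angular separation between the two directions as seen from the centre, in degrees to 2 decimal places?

64.34°

In radians: φ₁ = 1.0472, φ₂ = 0.5236, Δλ = -90.000° = -1.5708 rad.
Haversine: a = sin²(Δφ/2) + cos φ₁ cos φ₂ sin²(Δλ/2) = 0.0670 + (0.5000)(0.8660)(0.5000) = 0.28349.
Central angle c = 2·arcsin(√a) = 1.12296 rad.
So the angular separation is 64.34°.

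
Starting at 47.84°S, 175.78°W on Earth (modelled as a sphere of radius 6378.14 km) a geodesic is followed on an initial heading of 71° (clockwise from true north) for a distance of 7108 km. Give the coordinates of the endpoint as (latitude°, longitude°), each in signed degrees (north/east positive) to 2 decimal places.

Angular distance δ = d/R = 7108/6378.14 = 1.11443 rad; initial bearing θ = 1.2392 rad.
sin φ₂ = sin φ₁ cos δ + cos φ₁ sin δ cos θ = (-0.7413)(0.4407) + (0.6712)(0.8977)(0.3256) = -0.1305, so φ₂ = -7.50°.
Δλ = atan2(sin θ sin δ cos φ₁, cos δ − sin φ₁ sin φ₂) = atan2(0.5697, 0.3439) = 58.879°.
λ₂ = -175.780° + 58.879° = -116.90°.

-7.50°, -116.90°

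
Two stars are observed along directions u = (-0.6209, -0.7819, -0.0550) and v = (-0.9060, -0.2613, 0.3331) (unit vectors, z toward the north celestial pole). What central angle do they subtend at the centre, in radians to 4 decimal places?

0.7249 rad

u·v = 0.7485; |u| = 1.0000, |v| = 1.0000.
cos θ = (u·v)/(|u||v|) = 0.7485, so θ = 0.7249 rad.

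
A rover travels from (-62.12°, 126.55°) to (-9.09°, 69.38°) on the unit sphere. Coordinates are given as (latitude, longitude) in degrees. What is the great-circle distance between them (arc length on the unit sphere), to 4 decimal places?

1.1702

Let φ₁ = -1.0842 rad, φ₂ = -0.1587 rad, and Δλ = -0.9978 rad.
cos c = sin φ₁ sin φ₂ + cos φ₁ cos φ₂ cos Δλ = (-0.8839)(-0.1580) + (0.4676)(0.9874)(0.5421) = 0.38998,
so c = arccos(0.38998) = 1.17018 rad.
On the unit sphere the arc length equals the central angle: 1.1702.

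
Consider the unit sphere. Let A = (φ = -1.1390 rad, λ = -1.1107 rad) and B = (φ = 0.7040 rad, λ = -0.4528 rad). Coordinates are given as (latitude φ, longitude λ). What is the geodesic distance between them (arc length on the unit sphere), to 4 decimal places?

With latitudes φ₁ = -65.260°, φ₂ = 40.336° and longitude difference Δλ = 37.695°:
cos c = sin φ₁ sin φ₂ + cos φ₁ cos φ₂ cos Δλ = (-0.9082)(0.6473) + (0.4185)(0.7623)(0.7913) = -0.33544,
so c = arccos(-0.33544) = 1.91287 rad.
On the unit sphere the arc length equals the central angle: 1.9129.

1.9129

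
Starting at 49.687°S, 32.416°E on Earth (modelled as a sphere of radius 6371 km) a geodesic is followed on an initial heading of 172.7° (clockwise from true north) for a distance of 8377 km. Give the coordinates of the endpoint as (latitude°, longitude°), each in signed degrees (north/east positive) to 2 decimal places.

-54.47°, -159.80°

Angular distance δ = d/R = 8377/6371 = 1.31486 rad; initial bearing θ = 3.0142 rad.
sin φ₂ = sin φ₁ cos δ + cos φ₁ sin δ cos θ = (-0.7625)(0.2531) + (0.6470)(0.9674)(-0.9919) = -0.8138, so φ₂ = -54.47°.
Δλ = atan2(sin θ sin δ cos φ₁, cos δ − sin φ₁ sin φ₂) = atan2(0.0795, -0.3674) = 167.787°.
λ₂ = 32.416° + 167.787° = 200.20° → -159.80° after wrapping to (−180°, 180°].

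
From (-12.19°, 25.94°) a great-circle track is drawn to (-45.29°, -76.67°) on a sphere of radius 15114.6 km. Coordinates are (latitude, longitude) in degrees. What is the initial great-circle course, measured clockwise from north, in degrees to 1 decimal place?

223.4°

With φ₁ = -0.2128, φ₂ = -0.7905, Δλ = -1.7909 rad, the forward-azimuth formula gives
θ = atan2( sin Δλ cos φ₂ , cos φ₁ sin φ₂ − sin φ₁ cos φ₂ cos Δλ ) = atan2(-0.6865, -0.7271) = -136.64°.
Adding 360° brings this into [0°, 360°): 223.4°.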